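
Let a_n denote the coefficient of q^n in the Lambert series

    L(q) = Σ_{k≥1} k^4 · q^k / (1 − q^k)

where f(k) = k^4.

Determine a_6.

n=6: 6·1 3·2 2·3 1·6  f→[1296+81+16+1]=1394

a_6 = 1394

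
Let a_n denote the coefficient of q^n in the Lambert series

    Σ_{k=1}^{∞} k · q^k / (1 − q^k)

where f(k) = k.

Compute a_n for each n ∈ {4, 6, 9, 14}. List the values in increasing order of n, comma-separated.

7, 12, 13, 24

[q^4] f(4)=4,f(2)=2,f(1)=1 ⇒ 7
n=6: 6·1 3·2 2·3 1·6  f→[6+3+2+1]=12
d|9:{1,3,9}  Σf=1+3+9=13
d|14:{14,7,2,1}  Σf=14+7+2+1=24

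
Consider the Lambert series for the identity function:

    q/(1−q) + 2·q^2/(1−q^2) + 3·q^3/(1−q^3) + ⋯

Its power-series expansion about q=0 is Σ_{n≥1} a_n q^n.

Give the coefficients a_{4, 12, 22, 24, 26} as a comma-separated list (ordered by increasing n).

7, 28, 36, 60, 42

d|4:{1,2,4}  Σf=1+2+4=7
q^12  k|12↦f(k): 1:1 2:2 3:3 4:4 6:6 12:12  a_12=28
n=22: 1·22 2·11 11·2 22·1  f→[1+2+11+22]=36
d|24:{1,2,3,4,6,8,12,24}  Σf=1+2+3+4+6+8+12+24=60
d|26:{1,2,13,26}  Σf=1+2+13+26=42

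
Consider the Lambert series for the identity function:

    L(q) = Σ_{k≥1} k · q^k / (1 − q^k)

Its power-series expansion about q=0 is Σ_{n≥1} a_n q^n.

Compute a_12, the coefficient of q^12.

a_12 = 28

d|12:{1,2,3,4,6,12}  Σf=1+2+3+4+6+12=28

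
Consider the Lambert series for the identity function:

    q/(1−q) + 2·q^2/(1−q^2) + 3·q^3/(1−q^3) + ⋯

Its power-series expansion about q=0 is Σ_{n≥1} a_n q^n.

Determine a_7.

n=7: 1·7 7·1  f→[1+7]=8

a_7 = 8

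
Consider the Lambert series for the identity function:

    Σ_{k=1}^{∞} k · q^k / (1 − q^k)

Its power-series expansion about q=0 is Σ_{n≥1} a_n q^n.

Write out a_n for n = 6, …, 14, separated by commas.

12, 8, 15, 13, 18, 12, 28, 14, 24

d|6:{6,3,2,1}  Σf=6+3+2+1=12
n=7: 7·1 1·7  f→[7+1]=8
n=8: 8·1 4·2 2·4 1·8  f→[8+4+2+1]=15
d|9:{9,3,1}  Σf=9+3+1=13
[q^10] f(10)=10,f(5)=5,f(2)=2,f(1)=1 ⇒ 18
d|11:{1,11}  Σf=1+11=12
q^12  k|12↦f(k): 12:12 6:6 4:4 3:3 2:2 1:1  a_12=28
n=13: 1·13 13·1  f→[1+13]=14
d|14:{14,7,2,1}  Σf=14+7+2+1=24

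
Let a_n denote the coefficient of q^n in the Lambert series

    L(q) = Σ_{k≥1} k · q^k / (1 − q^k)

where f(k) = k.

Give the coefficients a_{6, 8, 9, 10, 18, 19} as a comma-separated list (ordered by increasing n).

n=6: 1·6 2·3 3·2 6·1  f→[1+2+3+6]=12
n=8: 1·8 2·4 4·2 8·1  f→[1+2+4+8]=15
d|9:{9,3,1}  Σf=9+3+1=13
n=10: 10·1 5·2 2·5 1·10  f→[10+5+2+1]=18
q^18  k|18↦f(k): 1:1 2:2 3:3 6:6 9:9 18:18  a_18=39
[q^19] f(1)=1,f(19)=19 ⇒ 20

12, 15, 13, 18, 39, 20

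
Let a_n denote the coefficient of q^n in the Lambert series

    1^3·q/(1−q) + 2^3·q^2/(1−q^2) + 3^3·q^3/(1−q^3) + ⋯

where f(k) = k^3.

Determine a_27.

a_27 = 20440

[q^27] f(27)=19683,f(9)=729,f(3)=27,f(1)=1 ⇒ 20440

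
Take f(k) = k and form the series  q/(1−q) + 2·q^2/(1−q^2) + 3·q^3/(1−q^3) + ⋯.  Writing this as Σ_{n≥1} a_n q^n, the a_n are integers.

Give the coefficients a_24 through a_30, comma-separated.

60, 31, 42, 40, 56, 30, 72

[q^24] f(1)=1,f(2)=2,f(3)=3,f(4)=4,f(6)=6,f(8)=8,f(12)=12,f(24)=24 ⇒ 60
[q^25] f(1)=1,f(5)=5,f(25)=25 ⇒ 31
n=26: 1·26 2·13 13·2 26·1  f→[1+2+13+26]=42
n=27: 1·27 3·9 9·3 27·1  f→[1+3+9+27]=40
q^28  k|28↦f(k): 28:28 14:14 7:7 4:4 2:2 1:1  a_28=56
d|29:{29,1}  Σf=29+1=30
[q^30] f(1)=1,f(2)=2,f(3)=3,f(5)=5,f(6)=6,f(10)=10,f(15)=15,f(30)=30 ⇒ 72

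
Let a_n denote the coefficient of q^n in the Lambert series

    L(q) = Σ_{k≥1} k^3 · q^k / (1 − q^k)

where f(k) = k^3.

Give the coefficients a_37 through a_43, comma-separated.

n=37: 37·1 1·37  f→[50653+1]=50654
[q^38] f(1)=1,f(2)=8,f(19)=6859,f(38)=54872 ⇒ 61740
d|39:{1,3,13,39}  Σf=1+27+2197+59319=61544
d|40:{1,2,4,5,8,10,20,40}  Σf=1+8+64+125+512+1000+8000+64000=73710
n=41: 1·41 41·1  f→[1+68921]=68922
n=42: 1·42 2·21 3·14 6·7 7·6 14·3 21·2 42·1  f→[1+8+27+216+343+2744+9261+74088]=86688
n=43: 1·43 43·1  f→[1+79507]=79508

50654, 61740, 61544, 73710, 68922, 86688, 79508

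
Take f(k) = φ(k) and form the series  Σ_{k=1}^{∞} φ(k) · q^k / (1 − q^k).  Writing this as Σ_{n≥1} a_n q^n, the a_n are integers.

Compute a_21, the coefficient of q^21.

d|21:{21,7,3,1}  Σφ=12+6+2+1=21

a_21 = 21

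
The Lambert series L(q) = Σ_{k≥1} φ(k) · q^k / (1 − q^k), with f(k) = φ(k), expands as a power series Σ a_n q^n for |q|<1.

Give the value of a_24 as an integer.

q^24  k|24↦φ(k): 1:1 2:1 3:2 4:2 6:2 8:4 12:4 24:8  a_24=24

a_24 = 24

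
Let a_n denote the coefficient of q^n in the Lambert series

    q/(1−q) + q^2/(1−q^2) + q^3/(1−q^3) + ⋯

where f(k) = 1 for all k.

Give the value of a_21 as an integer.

a_21 = 4

[q^21] f(21)=1,f(7)=1,f(3)=1,f(1)=1 ⇒ 4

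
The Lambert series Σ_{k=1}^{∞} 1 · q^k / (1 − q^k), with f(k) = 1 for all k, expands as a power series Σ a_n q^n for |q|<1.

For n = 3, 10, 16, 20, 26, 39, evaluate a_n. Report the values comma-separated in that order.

2, 4, 5, 6, 4, 4

q^3  k|3↦f(k): 1:1 3:1  a_3=2
d|10:{1,2,5,10}  Σf=1+1+1+1=4
d|16:{16,8,4,2,1}  Σf=1+1+1+1+1=5
n=20: 20·1 10·2 5·4 4·5 2·10 1·20  f→[1+1+1+1+1+1]=6
[q^26] f(1)=1,f(2)=1,f(13)=1,f(26)=1 ⇒ 4
[q^39] f(39)=1,f(13)=1,f(3)=1,f(1)=1 ⇒ 4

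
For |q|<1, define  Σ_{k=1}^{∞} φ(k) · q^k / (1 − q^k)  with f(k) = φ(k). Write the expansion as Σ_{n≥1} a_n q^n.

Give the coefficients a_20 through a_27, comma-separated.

d|20:{1,2,4,5,10,20}  Σφ=1+1+2+4+4+8=20
n=21: 21·1 7·3 3·7 1·21  φ→[12+6+2+1]=21
[q^22] φ(22)=10,φ(11)=10,φ(2)=1,φ(1)=1 ⇒ 22
d|23:{1,23}  Σφ=1+22=23
d|24:{24,12,8,6,4,3,2,1}  Σφ=8+4+4+2+2+2+1+1=24
q^25  k|25↦φ(k): 1:1 5:4 25:20  a_25=25
[q^26] φ(1)=1,φ(2)=1,φ(13)=12,φ(26)=12 ⇒ 26
[q^27] φ(1)=1,φ(3)=2,φ(9)=6,φ(27)=18 ⇒ 27

20, 21, 22, 23, 24, 25, 26, 27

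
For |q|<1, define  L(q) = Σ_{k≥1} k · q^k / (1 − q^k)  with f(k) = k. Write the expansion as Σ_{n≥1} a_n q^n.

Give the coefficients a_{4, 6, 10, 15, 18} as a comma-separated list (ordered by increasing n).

7, 12, 18, 24, 39

q^4  k|4↦f(k): 1:1 2:2 4:4  a_4=7
n=6: 1·6 2·3 3·2 6·1  f→[1+2+3+6]=12
n=10: 1·10 2·5 5·2 10·1  f→[1+2+5+10]=18
q^15  k|15↦f(k): 1:1 3:3 5:5 15:15  a_15=24
q^18  k|18↦f(k): 1:1 2:2 3:3 6:6 9:9 18:18  a_18=39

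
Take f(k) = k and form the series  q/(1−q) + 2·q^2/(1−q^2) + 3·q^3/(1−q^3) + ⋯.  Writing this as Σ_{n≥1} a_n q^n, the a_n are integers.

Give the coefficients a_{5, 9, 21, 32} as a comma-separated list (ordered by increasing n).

6, 13, 32, 63

d|5:{5,1}  Σf=5+1=6
n=9: 1·9 3·3 9·1  f→[1+3+9]=13
d|21:{21,7,3,1}  Σf=21+7+3+1=32
[q^32] f(32)=32,f(16)=16,f(8)=8,f(4)=4,f(2)=2,f(1)=1 ⇒ 63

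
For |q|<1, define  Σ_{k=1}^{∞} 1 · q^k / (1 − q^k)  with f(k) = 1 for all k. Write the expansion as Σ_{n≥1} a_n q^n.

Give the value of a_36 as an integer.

q^36  k|36↦f(k): 36:1 18:1 12:1 9:1 6:1 4:1 3:1 2:1 1:1  a_36=9

a_36 = 9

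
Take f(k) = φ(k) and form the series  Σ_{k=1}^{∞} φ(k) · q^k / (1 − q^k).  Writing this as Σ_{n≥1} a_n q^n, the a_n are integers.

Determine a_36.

n=36: 1·36 2·18 3·12 4·9 6·6 9·4 12·3 18·2 36·1  φ→[1+1+2+2+2+6+4+6+12]=36

a_36 = 36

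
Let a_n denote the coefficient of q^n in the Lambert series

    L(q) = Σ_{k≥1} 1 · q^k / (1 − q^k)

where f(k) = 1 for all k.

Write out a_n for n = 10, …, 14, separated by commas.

q^10  k|10↦f(k): 1:1 2:1 5:1 10:1  a_10=4
n=11: 1·11 11·1  f→[1+1]=2
d|12:{12,6,4,3,2,1}  Σf=1+1+1+1+1+1=6
d|13:{1,13}  Σf=1+1=2
d|14:{1,2,7,14}  Σf=1+1+1+1=4

4, 2, 6, 2, 4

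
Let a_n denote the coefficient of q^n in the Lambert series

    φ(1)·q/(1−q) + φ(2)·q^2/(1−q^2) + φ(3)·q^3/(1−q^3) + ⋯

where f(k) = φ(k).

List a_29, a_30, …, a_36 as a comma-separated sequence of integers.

n=29: 1·29 29·1  φ→[1+28]=29
d|30:{1,2,3,5,6,10,15,30}  Σφ=1+1+2+4+2+4+8+8=30
d|31:{31,1}  Σφ=30+1=31
d|32:{32,16,8,4,2,1}  Σφ=16+8+4+2+1+1=32
[q^33] φ(33)=20,φ(11)=10,φ(3)=2,φ(1)=1 ⇒ 33
q^34  k|34↦φ(k): 1:1 2:1 17:16 34:16  a_34=34
d|35:{1,5,7,35}  Σφ=1+4+6+24=35
n=36: 36·1 18·2 12·3 9·4 6·6 4·9 3·12 2·18 1·36  φ→[12+6+4+6+2+2+2+1+1]=36

29, 30, 31, 32, 33, 34, 35, 36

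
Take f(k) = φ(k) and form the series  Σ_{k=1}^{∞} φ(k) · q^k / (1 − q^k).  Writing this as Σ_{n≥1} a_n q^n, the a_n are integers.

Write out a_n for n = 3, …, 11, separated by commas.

d|3:{1,3}  Σφ=1+2=3
[q^4] φ(4)=2,φ(2)=1,φ(1)=1 ⇒ 4
d|5:{5,1}  Σφ=4+1=5
[q^6] φ(1)=1,φ(2)=1,φ(3)=2,φ(6)=2 ⇒ 6
d|7:{1,7}  Σφ=1+6=7
n=8: 8·1 4·2 2·4 1·8  φ→[4+2+1+1]=8
q^9  k|9↦φ(k): 9:6 3:2 1:1  a_9=9
[q^10] φ(10)=4,φ(5)=4,φ(2)=1,φ(1)=1 ⇒ 10
[q^11] φ(1)=1,φ(11)=10 ⇒ 11

3, 4, 5, 6, 7, 8, 9, 10, 11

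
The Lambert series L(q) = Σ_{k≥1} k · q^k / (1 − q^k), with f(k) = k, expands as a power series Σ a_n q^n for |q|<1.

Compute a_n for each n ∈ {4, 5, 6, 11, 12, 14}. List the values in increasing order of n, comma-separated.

q^4  k|4↦f(k): 4:4 2:2 1:1  a_4=7
d|5:{1,5}  Σf=1+5=6
n=6: 1·6 2·3 3·2 6·1  f→[1+2+3+6]=12
q^11  k|11↦f(k): 1:1 11:11  a_11=12
n=12: 12·1 6·2 4·3 3·4 2·6 1·12  f→[12+6+4+3+2+1]=28
q^14  k|14↦f(k): 1:1 2:2 7:7 14:14  a_14=24

7, 6, 12, 12, 28, 24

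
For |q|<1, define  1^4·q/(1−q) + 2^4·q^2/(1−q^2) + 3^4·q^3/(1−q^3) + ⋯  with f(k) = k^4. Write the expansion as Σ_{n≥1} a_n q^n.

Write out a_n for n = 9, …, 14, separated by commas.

6643, 10642, 14642, 22386, 28562, 40834

q^9  k|9↦f(k): 9:6561 3:81 1:1  a_9=6643
d|10:{10,5,2,1}  Σf=10000+625+16+1=10642
d|11:{11,1}  Σf=14641+1=14642
[q^12] f(1)=1,f(2)=16,f(3)=81,f(4)=256,f(6)=1296,f(12)=20736 ⇒ 22386
d|13:{1,13}  Σf=1+28561=28562
d|14:{14,7,2,1}  Σf=38416+2401+16+1=40834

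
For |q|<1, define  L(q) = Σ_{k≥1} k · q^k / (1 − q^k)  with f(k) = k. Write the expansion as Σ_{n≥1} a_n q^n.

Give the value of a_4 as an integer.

q^4  k|4↦f(k): 1:1 2:2 4:4  a_4=7

a_4 = 7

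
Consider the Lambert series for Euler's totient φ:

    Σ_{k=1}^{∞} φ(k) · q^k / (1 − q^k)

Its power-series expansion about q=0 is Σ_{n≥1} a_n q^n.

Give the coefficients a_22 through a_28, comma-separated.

n=22: 1·22 2·11 11·2 22·1  φ→[1+1+10+10]=22
d|23:{23,1}  Σφ=22+1=23
n=24: 1·24 2·12 3·8 4·6 6·4 8·3 12·2 24·1  φ→[1+1+2+2+2+4+4+8]=24
n=25: 1·25 5·5 25·1  φ→[1+4+20]=25
[q^26] φ(26)=12,φ(13)=12,φ(2)=1,φ(1)=1 ⇒ 26
n=27: 1·27 3·9 9·3 27·1  φ→[1+2+6+18]=27
d|28:{1,2,4,7,14,28}  Σφ=1+1+2+6+6+12=28

22, 23, 24, 25, 26, 27, 28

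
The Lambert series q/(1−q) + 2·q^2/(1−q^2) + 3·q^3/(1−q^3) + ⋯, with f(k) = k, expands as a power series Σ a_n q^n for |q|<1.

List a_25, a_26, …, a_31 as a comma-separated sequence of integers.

d|25:{1,5,25}  Σf=1+5+25=31
n=26: 1·26 2·13 13·2 26·1  f→[1+2+13+26]=42
n=27: 1·27 3·9 9·3 27·1  f→[1+3+9+27]=40
[q^28] f(28)=28,f(14)=14,f(7)=7,f(4)=4,f(2)=2,f(1)=1 ⇒ 56
d|29:{29,1}  Σf=29+1=30
d|30:{1,2,3,5,6,10,15,30}  Σf=1+2+3+5+6+10+15+30=72
[q^31] f(31)=31,f(1)=1 ⇒ 32

31, 42, 40, 56, 30, 72, 32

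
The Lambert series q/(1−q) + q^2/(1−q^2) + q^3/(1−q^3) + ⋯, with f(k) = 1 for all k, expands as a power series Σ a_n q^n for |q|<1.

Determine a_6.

q^6  k|6↦f(k): 1:1 2:1 3:1 6:1  a_6=4

a_6 = 4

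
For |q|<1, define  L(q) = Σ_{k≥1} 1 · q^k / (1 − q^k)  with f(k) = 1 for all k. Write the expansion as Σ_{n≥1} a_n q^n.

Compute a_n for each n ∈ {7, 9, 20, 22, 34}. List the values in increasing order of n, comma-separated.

2, 3, 6, 4, 4

n=7: 7·1 1·7  f→[1+1]=2
d|9:{9,3,1}  Σf=1+1+1=3
q^20  k|20↦f(k): 20:1 10:1 5:1 4:1 2:1 1:1  a_20=6
d|22:{22,11,2,1}  Σf=1+1+1+1=4
[q^34] f(1)=1,f(2)=1,f(17)=1,f(34)=1 ⇒ 4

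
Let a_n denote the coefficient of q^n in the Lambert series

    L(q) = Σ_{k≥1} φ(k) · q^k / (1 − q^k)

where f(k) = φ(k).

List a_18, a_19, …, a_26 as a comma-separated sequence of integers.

[q^18] φ(1)=1,φ(2)=1,φ(3)=2,φ(6)=2,φ(9)=6,φ(18)=6 ⇒ 18
d|19:{19,1}  Σφ=18+1=19
d|20:{20,10,5,4,2,1}  Σφ=8+4+4+2+1+1=20
n=21: 1·21 3·7 7·3 21·1  φ→[1+2+6+12]=21
n=22: 1·22 2·11 11·2 22·1  φ→[1+1+10+10]=22
[q^23] φ(23)=22,φ(1)=1 ⇒ 23
d|24:{24,12,8,6,4,3,2,1}  Σφ=8+4+4+2+2+2+1+1=24
q^25  k|25↦φ(k): 25:20 5:4 1:1  a_25=25
n=26: 1·26 2·13 13·2 26·1  φ→[1+1+12+12]=26

18, 19, 20, 21, 22, 23, 24, 25, 26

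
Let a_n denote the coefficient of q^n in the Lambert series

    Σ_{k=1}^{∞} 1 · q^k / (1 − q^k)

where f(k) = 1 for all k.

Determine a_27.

q^27  k|27↦f(k): 1:1 3:1 9:1 27:1  a_27=4

a_27 = 4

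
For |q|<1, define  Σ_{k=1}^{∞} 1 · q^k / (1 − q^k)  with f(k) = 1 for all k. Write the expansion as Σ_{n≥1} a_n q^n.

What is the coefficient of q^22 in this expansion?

d|22:{22,11,2,1}  Σf=1+1+1+1=4

a_22 = 4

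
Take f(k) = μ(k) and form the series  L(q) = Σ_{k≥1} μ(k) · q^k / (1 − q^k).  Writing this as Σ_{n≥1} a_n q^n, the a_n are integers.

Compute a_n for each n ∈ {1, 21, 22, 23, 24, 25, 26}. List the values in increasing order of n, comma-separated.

q^1  k|1↦μ(k): 1:1  a_1=1
d|21:{21,7,3,1}  Σμ=1+(-1)+(-1)+1=0
q^22  k|22↦μ(k): 22:1 11:-1 2:-1 1:1  a_22=0
[q^23] μ(23)=-1,μ(1)=1 ⇒ 0
d|24:{24,12,8,6,4,3,2,1}  Σμ=0+0+0+1+0+(-1)+(-1)+1=0
d|25:{25,5,1}  Σμ=0+(-1)+1=0
d|26:{26,13,2,1}  Σμ=1+(-1)+(-1)+1=0

1, 0, 0, 0, 0, 0, 0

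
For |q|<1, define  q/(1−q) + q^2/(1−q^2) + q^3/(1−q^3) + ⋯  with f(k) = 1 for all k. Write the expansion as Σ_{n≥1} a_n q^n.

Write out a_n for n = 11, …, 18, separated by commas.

2, 6, 2, 4, 4, 5, 2, 6

q^11  k|11↦f(k): 1:1 11:1  a_11=2
q^12  k|12↦f(k): 1:1 2:1 3:1 4:1 6:1 12:1  a_12=6
q^13  k|13↦f(k): 1:1 13:1  a_13=2
q^14  k|14↦f(k): 14:1 7:1 2:1 1:1  a_14=4
[q^15] f(15)=1,f(5)=1,f(3)=1,f(1)=1 ⇒ 4
d|16:{16,8,4,2,1}  Σf=1+1+1+1+1=5
n=17: 17·1 1·17  f→[1+1]=2
d|18:{1,2,3,6,9,18}  Σf=1+1+1+1+1+1=6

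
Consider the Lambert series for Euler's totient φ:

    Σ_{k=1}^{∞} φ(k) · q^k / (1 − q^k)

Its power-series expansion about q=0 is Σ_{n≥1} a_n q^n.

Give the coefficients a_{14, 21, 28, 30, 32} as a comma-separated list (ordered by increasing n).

d|14:{1,2,7,14}  Σφ=1+1+6+6=14
d|21:{1,3,7,21}  Σφ=1+2+6+12=21
n=28: 28·1 14·2 7·4 4·7 2·14 1·28  φ→[12+6+6+2+1+1]=28
d|30:{1,2,3,5,6,10,15,30}  Σφ=1+1+2+4+2+4+8+8=30
[q^32] φ(32)=16,φ(16)=8,φ(8)=4,φ(4)=2,φ(2)=1,φ(1)=1 ⇒ 32

14, 21, 28, 30, 32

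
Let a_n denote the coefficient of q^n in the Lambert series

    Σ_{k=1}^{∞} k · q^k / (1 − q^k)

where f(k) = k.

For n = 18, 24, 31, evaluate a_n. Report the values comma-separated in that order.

[q^18] f(1)=1,f(2)=2,f(3)=3,f(6)=6,f(9)=9,f(18)=18 ⇒ 39
[q^24] f(24)=24,f(12)=12,f(8)=8,f(6)=6,f(4)=4,f(3)=3,f(2)=2,f(1)=1 ⇒ 60
q^31  k|31↦f(k): 1:1 31:31  a_31=32

39, 60, 32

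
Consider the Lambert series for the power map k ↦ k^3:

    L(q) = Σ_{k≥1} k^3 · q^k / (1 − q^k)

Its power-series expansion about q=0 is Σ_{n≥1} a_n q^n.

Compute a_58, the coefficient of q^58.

a_58 = 219510

[q^58] f(1)=1,f(2)=8,f(29)=24389,f(58)=195112 ⇒ 219510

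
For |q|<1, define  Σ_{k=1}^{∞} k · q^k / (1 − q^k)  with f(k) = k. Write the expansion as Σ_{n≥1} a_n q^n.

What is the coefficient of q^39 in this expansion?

a_39 = 56

q^39  k|39↦f(k): 1:1 3:3 13:13 39:39  a_39=56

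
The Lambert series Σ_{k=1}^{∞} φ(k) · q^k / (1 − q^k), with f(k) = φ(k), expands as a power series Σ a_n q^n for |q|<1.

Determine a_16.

d|16:{1,2,4,8,16}  Σφ=1+1+2+4+8=16

a_16 = 16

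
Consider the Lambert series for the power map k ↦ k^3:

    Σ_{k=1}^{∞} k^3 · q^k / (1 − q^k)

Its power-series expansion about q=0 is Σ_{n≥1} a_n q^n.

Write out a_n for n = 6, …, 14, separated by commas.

n=6: 1·6 2·3 3·2 6·1  f→[1+8+27+216]=252
q^7  k|7↦f(k): 1:1 7:343  a_7=344
n=8: 1·8 2·4 4·2 8·1  f→[1+8+64+512]=585
d|9:{9,3,1}  Σf=729+27+1=757
n=10: 1·10 2·5 5·2 10·1  f→[1+8+125+1000]=1134
d|11:{11,1}  Σf=1331+1=1332
n=12: 1·12 2·6 3·4 4·3 6·2 12·1  f→[1+8+27+64+216+1728]=2044
d|13:{1,13}  Σf=1+2197=2198
[q^14] f(14)=2744,f(7)=343,f(2)=8,f(1)=1 ⇒ 3096

252, 344, 585, 757, 1134, 1332, 2044, 2198, 3096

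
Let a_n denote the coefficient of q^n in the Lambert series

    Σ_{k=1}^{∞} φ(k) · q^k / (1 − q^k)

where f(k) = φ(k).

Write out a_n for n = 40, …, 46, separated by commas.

n=40: 1·40 2·20 4·10 5·8 8·5 10·4 20·2 40·1  φ→[1+1+2+4+4+4+8+16]=40
[q^41] φ(1)=1,φ(41)=40 ⇒ 41
q^42  k|42↦φ(k): 42:12 21:12 14:6 7:6 6:2 3:2 2:1 1:1  a_42=42
q^43  k|43↦φ(k): 43:42 1:1  a_43=43
[q^44] φ(1)=1,φ(2)=1,φ(4)=2,φ(11)=10,φ(22)=10,φ(44)=20 ⇒ 44
n=45: 45·1 15·3 9·5 5·9 3·15 1·45  φ→[24+8+6+4+2+1]=45
n=46: 1·46 2·23 23·2 46·1  φ→[1+1+22+22]=46

40, 41, 42, 43, 44, 45, 46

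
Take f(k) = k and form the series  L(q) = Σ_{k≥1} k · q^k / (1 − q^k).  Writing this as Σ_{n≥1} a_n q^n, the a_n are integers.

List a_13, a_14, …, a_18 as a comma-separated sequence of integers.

14, 24, 24, 31, 18, 39

q^13  k|13↦f(k): 13:13 1:1  a_13=14
d|14:{1,2,7,14}  Σf=1+2+7+14=24
[q^15] f(15)=15,f(5)=5,f(3)=3,f(1)=1 ⇒ 24
q^16  k|16↦f(k): 1:1 2:2 4:4 8:8 16:16  a_16=31
q^17  k|17↦f(k): 17:17 1:1  a_17=18
[q^18] f(18)=18,f(9)=9,f(6)=6,f(3)=3,f(2)=2,f(1)=1 ⇒ 39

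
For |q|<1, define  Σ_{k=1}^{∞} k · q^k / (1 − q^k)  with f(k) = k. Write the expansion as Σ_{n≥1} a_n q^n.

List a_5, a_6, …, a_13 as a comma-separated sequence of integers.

6, 12, 8, 15, 13, 18, 12, 28, 14

q^5  k|5↦f(k): 1:1 5:5  a_5=6
q^6  k|6↦f(k): 6:6 3:3 2:2 1:1  a_6=12
d|7:{1,7}  Σf=1+7=8
n=8: 1·8 2·4 4·2 8·1  f→[1+2+4+8]=15
q^9  k|9↦f(k): 1:1 3:3 9:9  a_9=13
q^10  k|10↦f(k): 10:10 5:5 2:2 1:1  a_10=18
d|11:{11,1}  Σf=11+1=12
n=12: 1·12 2·6 3·4 4·3 6·2 12·1  f→[1+2+3+4+6+12]=28
q^13  k|13↦f(k): 1:1 13:13  a_13=14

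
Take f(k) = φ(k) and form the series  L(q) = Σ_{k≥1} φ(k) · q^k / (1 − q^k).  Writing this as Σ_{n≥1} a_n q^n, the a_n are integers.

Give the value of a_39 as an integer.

n=39: 1·39 3·13 13·3 39·1  φ→[1+2+12+24]=39

a_39 = 39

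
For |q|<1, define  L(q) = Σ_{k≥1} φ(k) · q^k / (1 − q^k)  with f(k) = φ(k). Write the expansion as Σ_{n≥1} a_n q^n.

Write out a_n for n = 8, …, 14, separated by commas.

d|8:{1,2,4,8}  Σφ=1+1+2+4=8
d|9:{1,3,9}  Σφ=1+2+6=9
n=10: 1·10 2·5 5·2 10·1  φ→[1+1+4+4]=10
[q^11] φ(1)=1,φ(11)=10 ⇒ 11
d|12:{1,2,3,4,6,12}  Σφ=1+1+2+2+2+4=12
q^13  k|13↦φ(k): 13:12 1:1  a_13=13
n=14: 1·14 2·7 7·2 14·1  φ→[1+1+6+6]=14

8, 9, 10, 11, 12, 13, 14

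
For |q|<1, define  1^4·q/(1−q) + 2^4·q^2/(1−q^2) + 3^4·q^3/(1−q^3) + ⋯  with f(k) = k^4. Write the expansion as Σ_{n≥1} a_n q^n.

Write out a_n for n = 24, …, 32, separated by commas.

n=24: 1·24 2·12 3·8 4·6 6·4 8·3 12·2 24·1  f→[1+16+81+256+1296+4096+20736+331776]=358258
q^25  k|25↦f(k): 25:390625 5:625 1:1  a_25=391251
n=26: 1·26 2·13 13·2 26·1  f→[1+16+28561+456976]=485554
n=27: 1·27 3·9 9·3 27·1  f→[1+81+6561+531441]=538084
[q^28] f(1)=1,f(2)=16,f(4)=256,f(7)=2401,f(14)=38416,f(28)=614656 ⇒ 655746
[q^29] f(1)=1,f(29)=707281 ⇒ 707282
q^30  k|30↦f(k): 1:1 2:16 3:81 5:625 6:1296 10:10000 15:50625 30:810000  a_30=872644
n=31: 31·1 1·31  f→[923521+1]=923522
q^32  k|32↦f(k): 32:1048576 16:65536 8:4096 4:256 2:16 1:1  a_32=1118481

358258, 391251, 485554, 538084, 655746, 707282, 872644, 923522, 1118481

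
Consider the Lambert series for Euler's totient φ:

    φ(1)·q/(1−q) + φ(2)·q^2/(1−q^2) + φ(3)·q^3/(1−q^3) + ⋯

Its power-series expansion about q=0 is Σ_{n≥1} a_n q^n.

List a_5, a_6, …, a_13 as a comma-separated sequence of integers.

q^5  k|5↦φ(k): 5:4 1:1  a_5=5
[q^6] φ(6)=2,φ(3)=2,φ(2)=1,φ(1)=1 ⇒ 6
n=7: 7·1 1·7  φ→[6+1]=7
d|8:{1,2,4,8}  Σφ=1+1+2+4=8
[q^9] φ(1)=1,φ(3)=2,φ(9)=6 ⇒ 9
n=10: 1·10 2·5 5·2 10·1  φ→[1+1+4+4]=10
[q^11] φ(1)=1,φ(11)=10 ⇒ 11
q^12  k|12↦φ(k): 12:4 6:2 4:2 3:2 2:1 1:1  a_12=12
d|13:{1,13}  Σφ=1+12=13

5, 6, 7, 8, 9, 10, 11, 12, 13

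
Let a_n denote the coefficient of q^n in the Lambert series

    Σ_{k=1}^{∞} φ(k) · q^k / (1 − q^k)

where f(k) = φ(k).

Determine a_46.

[q^46] φ(1)=1,φ(2)=1,φ(23)=22,φ(46)=22 ⇒ 46

a_46 = 46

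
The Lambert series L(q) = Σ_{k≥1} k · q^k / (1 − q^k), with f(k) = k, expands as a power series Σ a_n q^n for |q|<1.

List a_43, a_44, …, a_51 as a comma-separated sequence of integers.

q^43  k|43↦f(k): 1:1 43:43  a_43=44
d|44:{1,2,4,11,22,44}  Σf=1+2+4+11+22+44=84
q^45  k|45↦f(k): 45:45 15:15 9:9 5:5 3:3 1:1  a_45=78
n=46: 46·1 23·2 2·23 1·46  f→[46+23+2+1]=72
q^47  k|47↦f(k): 47:47 1:1  a_47=48
q^48  k|48↦f(k): 48:48 24:24 16:16 12:12 8:8 6:6 4:4 3:3 2:2 1:1  a_48=124
[q^49] f(1)=1,f(7)=7,f(49)=49 ⇒ 57
[q^50] f(1)=1,f(2)=2,f(5)=5,f(10)=10,f(25)=25,f(50)=50 ⇒ 93
q^51  k|51↦f(k): 1:1 3:3 17:17 51:51  a_51=72

44, 84, 78, 72, 48, 124, 57, 93, 72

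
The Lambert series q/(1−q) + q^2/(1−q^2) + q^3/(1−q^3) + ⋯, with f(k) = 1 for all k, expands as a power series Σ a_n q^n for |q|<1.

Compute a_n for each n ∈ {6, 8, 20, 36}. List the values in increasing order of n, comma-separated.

4, 4, 6, 9

[q^6] f(6)=1,f(3)=1,f(2)=1,f(1)=1 ⇒ 4
n=8: 1·8 2·4 4·2 8·1  f→[1+1+1+1]=4
[q^20] f(1)=1,f(2)=1,f(4)=1,f(5)=1,f(10)=1,f(20)=1 ⇒ 6
d|36:{1,2,3,4,6,9,12,18,36}  Σf=1+1+1+1+1+1+1+1+1=9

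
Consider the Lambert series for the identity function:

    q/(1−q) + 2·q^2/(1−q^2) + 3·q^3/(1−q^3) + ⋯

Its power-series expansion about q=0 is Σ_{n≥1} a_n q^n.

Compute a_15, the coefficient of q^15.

q^15  k|15↦f(k): 1:1 3:3 5:5 15:15  a_15=24

a_15 = 24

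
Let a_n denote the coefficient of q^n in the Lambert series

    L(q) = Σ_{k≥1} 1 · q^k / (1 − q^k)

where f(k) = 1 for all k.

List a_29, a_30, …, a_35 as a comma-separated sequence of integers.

[q^29] f(29)=1,f(1)=1 ⇒ 2
n=30: 30·1 15·2 10·3 6·5 5·6 3·10 2·15 1·30  f→[1+1+1+1+1+1+1+1]=8
[q^31] f(1)=1,f(31)=1 ⇒ 2
[q^32] f(32)=1,f(16)=1,f(8)=1,f(4)=1,f(2)=1,f(1)=1 ⇒ 6
d|33:{33,11,3,1}  Σf=1+1+1+1=4
q^34  k|34↦f(k): 1:1 2:1 17:1 34:1  a_34=4
[q^35] f(1)=1,f(5)=1,f(7)=1,f(35)=1 ⇒ 4

2, 8, 2, 6, 4, 4, 4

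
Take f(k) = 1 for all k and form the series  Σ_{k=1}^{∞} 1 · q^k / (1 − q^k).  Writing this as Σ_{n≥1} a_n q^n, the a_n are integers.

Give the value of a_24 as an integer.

[q^24] f(24)=1,f(12)=1,f(8)=1,f(6)=1,f(4)=1,f(3)=1,f(2)=1,f(1)=1 ⇒ 8

a_24 = 8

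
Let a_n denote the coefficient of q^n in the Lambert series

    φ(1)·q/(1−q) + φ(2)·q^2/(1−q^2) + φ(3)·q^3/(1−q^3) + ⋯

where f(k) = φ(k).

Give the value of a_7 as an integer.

d|7:{1,7}  Σφ=1+6=7

a_7 = 7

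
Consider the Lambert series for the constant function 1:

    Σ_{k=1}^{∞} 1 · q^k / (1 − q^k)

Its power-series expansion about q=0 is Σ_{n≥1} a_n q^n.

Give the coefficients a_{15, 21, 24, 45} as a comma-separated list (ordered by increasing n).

n=15: 15·1 5·3 3·5 1·15  f→[1+1+1+1]=4
[q^21] f(1)=1,f(3)=1,f(7)=1,f(21)=1 ⇒ 4
d|24:{24,12,8,6,4,3,2,1}  Σf=1+1+1+1+1+1+1+1=8
[q^45] f(45)=1,f(15)=1,f(9)=1,f(5)=1,f(3)=1,f(1)=1 ⇒ 6

4, 4, 8, 6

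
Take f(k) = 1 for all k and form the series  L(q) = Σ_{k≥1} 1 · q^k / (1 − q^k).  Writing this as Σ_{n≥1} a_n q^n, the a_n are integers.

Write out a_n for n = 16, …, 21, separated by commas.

5, 2, 6, 2, 6, 4

n=16: 1·16 2·8 4·4 8·2 16·1  f→[1+1+1+1+1]=5
[q^17] f(17)=1,f(1)=1 ⇒ 2
q^18  k|18↦f(k): 1:1 2:1 3:1 6:1 9:1 18:1  a_18=6
n=19: 19·1 1·19  f→[1+1]=2
q^20  k|20↦f(k): 1:1 2:1 4:1 5:1 10:1 20:1  a_20=6
q^21  k|21↦f(k): 21:1 7:1 3:1 1:1  a_21=4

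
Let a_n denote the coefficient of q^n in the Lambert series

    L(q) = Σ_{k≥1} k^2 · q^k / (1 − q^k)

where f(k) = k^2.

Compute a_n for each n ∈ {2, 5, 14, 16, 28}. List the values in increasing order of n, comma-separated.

5, 26, 250, 341, 1050

d|2:{2,1}  Σf=4+1=5
q^5  k|5↦f(k): 5:25 1:1  a_5=26
q^14  k|14↦f(k): 14:196 7:49 2:4 1:1  a_14=250
n=16: 16·1 8·2 4·4 2·8 1·16  f→[256+64+16+4+1]=341
n=28: 28·1 14·2 7·4 4·7 2·14 1·28  f→[784+196+49+16+4+1]=1050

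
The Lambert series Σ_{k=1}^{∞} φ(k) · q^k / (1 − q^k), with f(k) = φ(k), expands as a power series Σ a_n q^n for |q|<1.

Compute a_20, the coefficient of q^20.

n=20: 1·20 2·10 4·5 5·4 10·2 20·1  φ→[1+1+2+4+4+8]=20

a_20 = 20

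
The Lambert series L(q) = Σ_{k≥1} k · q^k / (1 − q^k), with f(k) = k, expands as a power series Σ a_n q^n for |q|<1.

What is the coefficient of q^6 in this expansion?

a_6 = 12

d|6:{1,2,3,6}  Σf=1+2+3+6=12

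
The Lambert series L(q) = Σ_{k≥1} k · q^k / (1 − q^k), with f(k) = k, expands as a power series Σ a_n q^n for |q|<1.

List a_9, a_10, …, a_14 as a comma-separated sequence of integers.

13, 18, 12, 28, 14, 24

d|9:{9,3,1}  Σf=9+3+1=13
[q^10] f(10)=10,f(5)=5,f(2)=2,f(1)=1 ⇒ 18
d|11:{1,11}  Σf=1+11=12
q^12  k|12↦f(k): 1:1 2:2 3:3 4:4 6:6 12:12  a_12=28
d|13:{13,1}  Σf=13+1=14
q^14  k|14↦f(k): 1:1 2:2 7:7 14:14  a_14=24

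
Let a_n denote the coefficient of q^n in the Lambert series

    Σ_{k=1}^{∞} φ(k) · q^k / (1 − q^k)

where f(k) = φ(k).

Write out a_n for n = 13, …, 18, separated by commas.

q^13  k|13↦φ(k): 1:1 13:12  a_13=13
q^14  k|14↦φ(k): 14:6 7:6 2:1 1:1  a_14=14
d|15:{1,3,5,15}  Σφ=1+2+4+8=15
n=16: 16·1 8·2 4·4 2·8 1·16  φ→[8+4+2+1+1]=16
q^17  k|17↦φ(k): 17:16 1:1  a_17=17
n=18: 1·18 2·9 3·6 6·3 9·2 18·1  φ→[1+1+2+2+6+6]=18

13, 14, 15, 16, 17, 18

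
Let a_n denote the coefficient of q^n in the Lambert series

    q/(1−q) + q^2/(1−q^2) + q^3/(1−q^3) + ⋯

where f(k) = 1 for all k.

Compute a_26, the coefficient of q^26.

[q^26] f(26)=1,f(13)=1,f(2)=1,f(1)=1 ⇒ 4

a_26 = 4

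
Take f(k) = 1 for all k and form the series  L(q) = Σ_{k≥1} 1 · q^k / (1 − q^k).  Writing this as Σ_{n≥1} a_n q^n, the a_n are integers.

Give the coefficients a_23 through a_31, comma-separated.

n=23: 1·23 23·1  f→[1+1]=2
q^24  k|24↦f(k): 1:1 2:1 3:1 4:1 6:1 8:1 12:1 24:1  a_24=8
d|25:{25,5,1}  Σf=1+1+1=3
q^26  k|26↦f(k): 26:1 13:1 2:1 1:1  a_26=4
d|27:{27,9,3,1}  Σf=1+1+1+1=4
[q^28] f(28)=1,f(14)=1,f(7)=1,f(4)=1,f(2)=1,f(1)=1 ⇒ 6
d|29:{29,1}  Σf=1+1=2
q^30  k|30↦f(k): 1:1 2:1 3:1 5:1 6:1 10:1 15:1 30:1  a_30=8
n=31: 1·31 31·1  f→[1+1]=2

2, 8, 3, 4, 4, 6, 2, 8, 2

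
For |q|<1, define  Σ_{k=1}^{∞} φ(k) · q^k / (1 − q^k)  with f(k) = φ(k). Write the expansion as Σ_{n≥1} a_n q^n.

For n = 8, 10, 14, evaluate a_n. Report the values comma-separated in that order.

q^8  k|8↦φ(k): 8:4 4:2 2:1 1:1  a_8=8
d|10:{10,5,2,1}  Σφ=4+4+1+1=10
q^14  k|14↦φ(k): 14:6 7:6 2:1 1:1  a_14=14

8, 10, 14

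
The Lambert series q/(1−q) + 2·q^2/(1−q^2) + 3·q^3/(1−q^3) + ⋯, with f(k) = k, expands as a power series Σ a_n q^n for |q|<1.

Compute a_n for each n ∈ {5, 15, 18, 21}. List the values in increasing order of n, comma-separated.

6, 24, 39, 32

d|5:{1,5}  Σf=1+5=6
[q^15] f(15)=15,f(5)=5,f(3)=3,f(1)=1 ⇒ 24
[q^18] f(18)=18,f(9)=9,f(6)=6,f(3)=3,f(2)=2,f(1)=1 ⇒ 39
d|21:{21,7,3,1}  Σf=21+7+3+1=32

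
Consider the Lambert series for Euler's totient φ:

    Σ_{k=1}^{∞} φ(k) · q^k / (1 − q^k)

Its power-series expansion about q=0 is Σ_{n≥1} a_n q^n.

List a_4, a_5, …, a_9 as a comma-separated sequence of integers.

d|4:{4,2,1}  Σφ=2+1+1=4
n=5: 5·1 1·5  φ→[4+1]=5
q^6  k|6↦φ(k): 6:2 3:2 2:1 1:1  a_6=6
[q^7] φ(7)=6,φ(1)=1 ⇒ 7
d|8:{8,4,2,1}  Σφ=4+2+1+1=8
q^9  k|9↦φ(k): 9:6 3:2 1:1  a_9=9

4, 5, 6, 7, 8, 9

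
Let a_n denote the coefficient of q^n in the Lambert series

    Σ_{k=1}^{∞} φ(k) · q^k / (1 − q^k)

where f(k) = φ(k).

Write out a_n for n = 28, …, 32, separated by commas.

d|28:{1,2,4,7,14,28}  Σφ=1+1+2+6+6+12=28
d|29:{1,29}  Σφ=1+28=29
[q^30] φ(30)=8,φ(15)=8,φ(10)=4,φ(6)=2,φ(5)=4,φ(3)=2,φ(2)=1,φ(1)=1 ⇒ 30
d|31:{31,1}  Σφ=30+1=31
n=32: 1·32 2·16 4·8 8·4 16·2 32·1  φ→[1+1+2+4+8+16]=32

28, 29, 30, 31, 32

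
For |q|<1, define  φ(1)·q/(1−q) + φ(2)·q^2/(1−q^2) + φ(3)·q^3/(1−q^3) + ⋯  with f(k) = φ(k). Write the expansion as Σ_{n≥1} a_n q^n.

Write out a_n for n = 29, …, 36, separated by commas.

q^29  k|29↦φ(k): 1:1 29:28  a_29=29
[q^30] φ(30)=8,φ(15)=8,φ(10)=4,φ(6)=2,φ(5)=4,φ(3)=2,φ(2)=1,φ(1)=1 ⇒ 30
d|31:{1,31}  Σφ=1+30=31
n=32: 1·32 2·16 4·8 8·4 16·2 32·1  φ→[1+1+2+4+8+16]=32
[q^33] φ(33)=20,φ(11)=10,φ(3)=2,φ(1)=1 ⇒ 33
d|34:{34,17,2,1}  Σφ=16+16+1+1=34
[q^35] φ(1)=1,φ(5)=4,φ(7)=6,φ(35)=24 ⇒ 35
[q^36] φ(1)=1,φ(2)=1,φ(3)=2,φ(4)=2,φ(6)=2,φ(9)=6,φ(12)=4,φ(18)=6,φ(36)=12 ⇒ 36

29, 30, 31, 32, 33, 34, 35, 36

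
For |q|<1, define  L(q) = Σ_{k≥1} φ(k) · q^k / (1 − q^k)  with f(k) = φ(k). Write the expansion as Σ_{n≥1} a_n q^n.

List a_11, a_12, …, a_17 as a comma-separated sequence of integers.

[q^11] φ(1)=1,φ(11)=10 ⇒ 11
n=12: 12·1 6·2 4·3 3·4 2·6 1·12  φ→[4+2+2+2+1+1]=12
n=13: 13·1 1·13  φ→[12+1]=13
d|14:{14,7,2,1}  Σφ=6+6+1+1=14
d|15:{1,3,5,15}  Σφ=1+2+4+8=15
n=16: 16·1 8·2 4·4 2·8 1·16  φ→[8+4+2+1+1]=16
d|17:{1,17}  Σφ=1+16=17

11, 12, 13, 14, 15, 16, 17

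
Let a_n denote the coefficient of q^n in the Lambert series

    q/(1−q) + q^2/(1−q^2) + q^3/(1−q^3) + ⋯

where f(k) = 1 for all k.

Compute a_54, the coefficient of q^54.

d|54:{1,2,3,6,9,18,27,54}  Σf=1+1+1+1+1+1+1+1=8

a_54 = 8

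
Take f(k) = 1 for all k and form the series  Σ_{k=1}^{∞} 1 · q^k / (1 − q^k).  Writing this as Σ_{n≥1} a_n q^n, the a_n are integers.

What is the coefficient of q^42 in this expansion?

[q^42] f(42)=1,f(21)=1,f(14)=1,f(7)=1,f(6)=1,f(3)=1,f(2)=1,f(1)=1 ⇒ 8

a_42 = 8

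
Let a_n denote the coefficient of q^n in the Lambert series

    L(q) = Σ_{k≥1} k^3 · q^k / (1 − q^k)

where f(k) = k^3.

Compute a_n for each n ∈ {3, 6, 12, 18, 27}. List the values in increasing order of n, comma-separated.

[q^3] f(1)=1,f(3)=27 ⇒ 28
[q^6] f(6)=216,f(3)=27,f(2)=8,f(1)=1 ⇒ 252
n=12: 12·1 6·2 4·3 3·4 2·6 1·12  f→[1728+216+64+27+8+1]=2044
q^18  k|18↦f(k): 18:5832 9:729 6:216 3:27 2:8 1:1  a_18=6813
n=27: 1·27 3·9 9·3 27·1  f→[1+27+729+19683]=20440

28, 252, 2044, 6813, 20440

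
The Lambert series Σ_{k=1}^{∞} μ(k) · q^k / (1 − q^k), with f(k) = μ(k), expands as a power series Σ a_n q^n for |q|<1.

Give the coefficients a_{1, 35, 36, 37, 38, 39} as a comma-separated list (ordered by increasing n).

1, 0, 0, 0, 0, 0

[q^1] μ(1)=1 ⇒ 1
[q^35] μ(35)=1,μ(7)=-1,μ(5)=-1,μ(1)=1 ⇒ 0
[q^36] μ(1)=1,μ(2)=-1,μ(3)=-1,μ(4)=0,μ(6)=1,μ(9)=0,μ(12)=0,μ(18)=0,μ(36)=0 ⇒ 0
q^37  k|37↦μ(k): 37:-1 1:1  a_37=0
d|38:{1,2,19,38}  Σμ=1+(-1)+(-1)+1=0
d|39:{1,3,13,39}  Σμ=1+(-1)+(-1)+1=0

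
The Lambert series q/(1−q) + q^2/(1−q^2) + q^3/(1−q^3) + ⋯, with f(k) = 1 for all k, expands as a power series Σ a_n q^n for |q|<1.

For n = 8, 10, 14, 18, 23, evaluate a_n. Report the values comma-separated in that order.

4, 4, 4, 6, 2

n=8: 8·1 4·2 2·4 1·8  f→[1+1+1+1]=4
d|10:{10,5,2,1}  Σf=1+1+1+1=4
[q^14] f(14)=1,f(7)=1,f(2)=1,f(1)=1 ⇒ 4
d|18:{1,2,3,6,9,18}  Σf=1+1+1+1+1+1=6
[q^23] f(23)=1,f(1)=1 ⇒ 2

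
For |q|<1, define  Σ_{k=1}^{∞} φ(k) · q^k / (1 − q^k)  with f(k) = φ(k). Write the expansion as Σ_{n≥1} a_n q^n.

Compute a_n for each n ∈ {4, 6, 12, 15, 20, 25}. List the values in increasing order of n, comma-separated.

n=4: 4·1 2·2 1·4  φ→[2+1+1]=4
d|6:{6,3,2,1}  Σφ=2+2+1+1=6
q^12  k|12↦φ(k): 12:4 6:2 4:2 3:2 2:1 1:1  a_12=12
[q^15] φ(1)=1,φ(3)=2,φ(5)=4,φ(15)=8 ⇒ 15
[q^20] φ(20)=8,φ(10)=4,φ(5)=4,φ(4)=2,φ(2)=1,φ(1)=1 ⇒ 20
n=25: 25·1 5·5 1·25  φ→[20+4+1]=25

4, 6, 12, 15, 20, 25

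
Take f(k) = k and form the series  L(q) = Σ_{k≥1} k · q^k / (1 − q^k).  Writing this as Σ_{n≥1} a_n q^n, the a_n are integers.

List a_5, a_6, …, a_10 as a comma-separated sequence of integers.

q^5  k|5↦f(k): 1:1 5:5  a_5=6
n=6: 1·6 2·3 3·2 6·1  f→[1+2+3+6]=12
q^7  k|7↦f(k): 1:1 7:7  a_7=8
q^8  k|8↦f(k): 8:8 4:4 2:2 1:1  a_8=15
d|9:{9,3,1}  Σf=9+3+1=13
[q^10] f(1)=1,f(2)=2,f(5)=5,f(10)=10 ⇒ 18

6, 12, 8, 15, 13, 18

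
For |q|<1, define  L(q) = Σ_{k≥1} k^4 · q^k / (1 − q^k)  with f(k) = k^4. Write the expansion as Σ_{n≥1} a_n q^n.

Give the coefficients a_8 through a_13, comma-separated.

4369, 6643, 10642, 14642, 22386, 28562

[q^8] f(8)=4096,f(4)=256,f(2)=16,f(1)=1 ⇒ 4369
d|9:{9,3,1}  Σf=6561+81+1=6643
[q^10] f(10)=10000,f(5)=625,f(2)=16,f(1)=1 ⇒ 10642
q^11  k|11↦f(k): 1:1 11:14641  a_11=14642
[q^12] f(12)=20736,f(6)=1296,f(4)=256,f(3)=81,f(2)=16,f(1)=1 ⇒ 22386
[q^13] f(1)=1,f(13)=28561 ⇒ 28562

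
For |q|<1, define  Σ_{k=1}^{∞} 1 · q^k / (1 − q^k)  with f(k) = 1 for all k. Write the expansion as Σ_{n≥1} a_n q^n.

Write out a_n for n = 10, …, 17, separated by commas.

4, 2, 6, 2, 4, 4, 5, 2

q^10  k|10↦f(k): 10:1 5:1 2:1 1:1  a_10=4
d|11:{1,11}  Σf=1+1=2
[q^12] f(1)=1,f(2)=1,f(3)=1,f(4)=1,f(6)=1,f(12)=1 ⇒ 6
n=13: 1·13 13·1  f→[1+1]=2
n=14: 14·1 7·2 2·7 1·14  f→[1+1+1+1]=4
n=15: 15·1 5·3 3·5 1·15  f→[1+1+1+1]=4
[q^16] f(16)=1,f(8)=1,f(4)=1,f(2)=1,f(1)=1 ⇒ 5
d|17:{17,1}  Σf=1+1=2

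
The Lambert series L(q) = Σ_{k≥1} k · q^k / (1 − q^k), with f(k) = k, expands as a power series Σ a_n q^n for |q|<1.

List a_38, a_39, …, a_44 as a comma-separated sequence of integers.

n=38: 1·38 2·19 19·2 38·1  f→[1+2+19+38]=60
q^39  k|39↦f(k): 39:39 13:13 3:3 1:1  a_39=56
[q^40] f(40)=40,f(20)=20,f(10)=10,f(8)=8,f(5)=5,f(4)=4,f(2)=2,f(1)=1 ⇒ 90
n=41: 41·1 1·41  f→[41+1]=42
q^42  k|42↦f(k): 1:1 2:2 3:3 6:6 7:7 14:14 21:21 42:42  a_42=96
q^43  k|43↦f(k): 1:1 43:43  a_43=44
n=44: 1·44 2·22 4·11 11·4 22·2 44·1  f→[1+2+4+11+22+44]=84

60, 56, 90, 42, 96, 44, 84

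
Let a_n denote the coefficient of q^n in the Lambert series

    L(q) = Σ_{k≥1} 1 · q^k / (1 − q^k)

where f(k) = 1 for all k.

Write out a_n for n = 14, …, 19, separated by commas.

4, 4, 5, 2, 6, 2

q^14  k|14↦f(k): 1:1 2:1 7:1 14:1  a_14=4
[q^15] f(15)=1,f(5)=1,f(3)=1,f(1)=1 ⇒ 4
[q^16] f(1)=1,f(2)=1,f(4)=1,f(8)=1,f(16)=1 ⇒ 5
[q^17] f(17)=1,f(1)=1 ⇒ 2
[q^18] f(1)=1,f(2)=1,f(3)=1,f(6)=1,f(9)=1,f(18)=1 ⇒ 6
q^19  k|19↦f(k): 19:1 1:1  a_19=2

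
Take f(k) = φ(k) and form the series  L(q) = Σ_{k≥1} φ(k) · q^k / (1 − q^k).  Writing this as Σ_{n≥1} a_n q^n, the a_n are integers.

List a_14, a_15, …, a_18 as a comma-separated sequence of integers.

q^14  k|14↦φ(k): 14:6 7:6 2:1 1:1  a_14=14
n=15: 15·1 5·3 3·5 1·15  φ→[8+4+2+1]=15
d|16:{1,2,4,8,16}  Σφ=1+1+2+4+8=16
[q^17] φ(1)=1,φ(17)=16 ⇒ 17
q^18  k|18↦φ(k): 18:6 9:6 6:2 3:2 2:1 1:1  a_18=18

14, 15, 16, 17, 18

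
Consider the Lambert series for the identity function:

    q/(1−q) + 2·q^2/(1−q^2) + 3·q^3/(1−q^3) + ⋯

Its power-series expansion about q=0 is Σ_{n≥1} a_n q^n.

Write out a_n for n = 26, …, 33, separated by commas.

[q^26] f(1)=1,f(2)=2,f(13)=13,f(26)=26 ⇒ 42
d|27:{1,3,9,27}  Σf=1+3+9+27=40
n=28: 28·1 14·2 7·4 4·7 2·14 1·28  f→[28+14+7+4+2+1]=56
q^29  k|29↦f(k): 1:1 29:29  a_29=30
q^30  k|30↦f(k): 30:30 15:15 10:10 6:6 5:5 3:3 2:2 1:1  a_30=72
n=31: 31·1 1·31  f→[31+1]=32
d|32:{32,16,8,4,2,1}  Σf=32+16+8+4+2+1=63
d|33:{1,3,11,33}  Σf=1+3+11+33=48

42, 40, 56, 30, 72, 32, 63, 48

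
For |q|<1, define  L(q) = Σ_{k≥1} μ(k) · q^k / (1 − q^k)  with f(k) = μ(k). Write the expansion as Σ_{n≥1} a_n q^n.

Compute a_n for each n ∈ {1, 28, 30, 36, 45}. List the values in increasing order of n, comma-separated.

[q^1] μ(1)=1 ⇒ 1
[q^28] μ(1)=1,μ(2)=-1,μ(4)=0,μ(7)=-1,μ(14)=1,μ(28)=0 ⇒ 0
q^30  k|30↦μ(k): 30:-1 15:1 10:1 6:1 5:-1 3:-1 2:-1 1:1  a_30=0
q^36  k|36↦μ(k): 36:0 18:0 12:0 9:0 6:1 4:0 3:-1 2:-1 1:1  a_36=0
q^45  k|45↦μ(k): 1:1 3:-1 5:-1 9:0 15:1 45:0  a_45=0

1, 0, 0, 0, 0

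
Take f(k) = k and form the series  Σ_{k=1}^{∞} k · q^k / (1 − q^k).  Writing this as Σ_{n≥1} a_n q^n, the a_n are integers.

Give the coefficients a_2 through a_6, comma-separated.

3, 4, 7, 6, 12

n=2: 2·1 1·2  f→[2+1]=3
q^3  k|3↦f(k): 1:1 3:3  a_3=4
n=4: 1·4 2·2 4·1  f→[1+2+4]=7
q^5  k|5↦f(k): 5:5 1:1  a_5=6
n=6: 6·1 3·2 2·3 1·6  f→[6+3+2+1]=12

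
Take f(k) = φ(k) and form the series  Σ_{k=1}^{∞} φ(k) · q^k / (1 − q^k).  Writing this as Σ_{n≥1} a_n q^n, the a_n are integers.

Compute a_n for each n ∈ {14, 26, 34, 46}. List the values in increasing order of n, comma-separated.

d|14:{1,2,7,14}  Σφ=1+1+6+6=14
n=26: 1·26 2·13 13·2 26·1  φ→[1+1+12+12]=26
d|34:{34,17,2,1}  Σφ=16+16+1+1=34
d|46:{46,23,2,1}  Σφ=22+22+1+1=46

14, 26, 34, 46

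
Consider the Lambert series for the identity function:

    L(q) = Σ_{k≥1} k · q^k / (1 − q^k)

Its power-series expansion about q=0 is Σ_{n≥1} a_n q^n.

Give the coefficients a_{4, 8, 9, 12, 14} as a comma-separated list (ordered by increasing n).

[q^4] f(1)=1,f(2)=2,f(4)=4 ⇒ 7
[q^8] f(1)=1,f(2)=2,f(4)=4,f(8)=8 ⇒ 15
q^9  k|9↦f(k): 1:1 3:3 9:9  a_9=13
[q^12] f(12)=12,f(6)=6,f(4)=4,f(3)=3,f(2)=2,f(1)=1 ⇒ 28
[q^14] f(1)=1,f(2)=2,f(7)=7,f(14)=14 ⇒ 24

7, 15, 13, 28, 24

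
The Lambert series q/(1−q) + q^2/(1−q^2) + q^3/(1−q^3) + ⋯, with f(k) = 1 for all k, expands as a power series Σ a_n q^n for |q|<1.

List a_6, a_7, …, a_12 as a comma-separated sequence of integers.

d|6:{1,2,3,6}  Σf=1+1+1+1=4
q^7  k|7↦f(k): 1:1 7:1  a_7=2
[q^8] f(1)=1,f(2)=1,f(4)=1,f(8)=1 ⇒ 4
q^9  k|9↦f(k): 9:1 3:1 1:1  a_9=3
n=10: 10·1 5·2 2·5 1·10  f→[1+1+1+1]=4
[q^11] f(1)=1,f(11)=1 ⇒ 2
d|12:{1,2,3,4,6,12}  Σf=1+1+1+1+1+1=6

4, 2, 4, 3, 4, 2, 6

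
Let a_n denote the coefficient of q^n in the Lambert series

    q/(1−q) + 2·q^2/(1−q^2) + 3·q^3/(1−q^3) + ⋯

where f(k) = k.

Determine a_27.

[q^27] f(1)=1,f(3)=3,f(9)=9,f(27)=27 ⇒ 40

a_27 = 40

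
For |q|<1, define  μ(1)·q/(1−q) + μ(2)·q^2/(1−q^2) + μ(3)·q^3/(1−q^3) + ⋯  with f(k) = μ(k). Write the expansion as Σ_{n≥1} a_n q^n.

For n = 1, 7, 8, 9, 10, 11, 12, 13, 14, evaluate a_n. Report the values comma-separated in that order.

1, 0, 0, 0, 0, 0, 0, 0, 0

d|1:{1}  Σμ=1=1
n=7: 7·1 1·7  μ→[(-1)+1]=0
q^8  k|8↦μ(k): 1:1 2:-1 4:0 8:0  a_8=0
q^9  k|9↦μ(k): 1:1 3:-1 9:0  a_9=0
n=10: 10·1 5·2 2·5 1·10  μ→[1+(-1)+(-1)+1]=0
q^11  k|11↦μ(k): 1:1 11:-1  a_11=0
[q^12] μ(1)=1,μ(2)=-1,μ(3)=-1,μ(4)=0,μ(6)=1,μ(12)=0 ⇒ 0
q^13  k|13↦μ(k): 13:-1 1:1  a_13=0
n=14: 14·1 7·2 2·7 1·14  μ→[1+(-1)+(-1)+1]=0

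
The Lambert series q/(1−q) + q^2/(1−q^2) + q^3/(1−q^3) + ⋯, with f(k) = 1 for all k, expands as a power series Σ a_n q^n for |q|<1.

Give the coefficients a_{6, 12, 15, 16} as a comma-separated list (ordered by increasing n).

4, 6, 4, 5

n=6: 1·6 2·3 3·2 6·1  f→[1+1+1+1]=4
[q^12] f(12)=1,f(6)=1,f(4)=1,f(3)=1,f(2)=1,f(1)=1 ⇒ 6
[q^15] f(15)=1,f(5)=1,f(3)=1,f(1)=1 ⇒ 4
d|16:{16,8,4,2,1}  Σf=1+1+1+1+1=5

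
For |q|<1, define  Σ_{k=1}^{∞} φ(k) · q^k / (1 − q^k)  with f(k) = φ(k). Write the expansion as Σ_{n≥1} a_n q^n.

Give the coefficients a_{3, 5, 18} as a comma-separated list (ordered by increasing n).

d|3:{3,1}  Σφ=2+1=3
n=5: 1·5 5·1  φ→[1+4]=5
[q^18] φ(1)=1,φ(2)=1,φ(3)=2,φ(6)=2,φ(9)=6,φ(18)=6 ⇒ 18

3, 5, 18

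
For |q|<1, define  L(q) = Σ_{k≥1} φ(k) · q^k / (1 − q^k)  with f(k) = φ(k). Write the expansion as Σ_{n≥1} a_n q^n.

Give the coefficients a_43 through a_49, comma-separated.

d|43:{1,43}  Σφ=1+42=43
n=44: 44·1 22·2 11·4 4·11 2·22 1·44  φ→[20+10+10+2+1+1]=44
[q^45] φ(45)=24,φ(15)=8,φ(9)=6,φ(5)=4,φ(3)=2,φ(1)=1 ⇒ 45
n=46: 1·46 2·23 23·2 46·1  φ→[1+1+22+22]=46
d|47:{47,1}  Σφ=46+1=47
d|48:{1,2,3,4,6,8,12,16,24,48}  Σφ=1+1+2+2+2+4+4+8+8+16=48
q^49  k|49↦φ(k): 1:1 7:6 49:42  a_49=49

43, 44, 45, 46, 47, 48, 49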